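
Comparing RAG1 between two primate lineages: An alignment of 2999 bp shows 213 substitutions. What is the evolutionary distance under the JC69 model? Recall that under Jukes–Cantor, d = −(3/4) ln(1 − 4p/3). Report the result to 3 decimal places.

p = 213/2999 ≈ 0.071024.
d = −(3/4) ln(1 − 4p/3) = −0.75 ln(1 − 0.094699) = −0.75 ln(0.905301)
  = −0.75 × (-0.099488) = 0.074616 substitutions/site.

0.075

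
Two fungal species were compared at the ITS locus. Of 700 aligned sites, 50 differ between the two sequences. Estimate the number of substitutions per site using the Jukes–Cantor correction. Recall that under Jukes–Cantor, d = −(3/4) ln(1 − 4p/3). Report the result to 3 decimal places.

0.075

p = 50/700 ≈ 0.071429.
d = −(3/4) ln(1 − 4p/3) = −0.75 ln(1 − 0.095239) = −0.75 ln(0.904761)
  = −0.75 × (-0.100084) = 0.075063 substitutions/site.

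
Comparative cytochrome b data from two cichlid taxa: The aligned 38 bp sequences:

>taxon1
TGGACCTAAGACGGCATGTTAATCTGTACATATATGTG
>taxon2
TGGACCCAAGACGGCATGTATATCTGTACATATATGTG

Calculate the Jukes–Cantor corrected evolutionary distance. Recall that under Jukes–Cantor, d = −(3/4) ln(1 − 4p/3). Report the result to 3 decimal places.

The sequences differ at 3 of 38 sites (7, 20, 21), so p = 3/38 ≈ 0.078947.
d = −(3/4) ln(1 − 4p/3) = −0.75 ln(1 − 0.105263) = −0.75 ln(0.894737)
  = −0.75 × (-0.111225) = 0.083419 substitutions/site.

0.083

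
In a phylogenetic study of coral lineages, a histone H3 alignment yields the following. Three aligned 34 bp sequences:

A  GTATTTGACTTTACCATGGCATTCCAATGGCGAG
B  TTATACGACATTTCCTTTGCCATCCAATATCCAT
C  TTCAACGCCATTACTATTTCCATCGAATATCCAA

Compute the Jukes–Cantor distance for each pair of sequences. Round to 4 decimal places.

A–B: 13/34 sites differ → p ≈ 0.382353, d = −0.75 ln(1 − 0.509804) = 0.534712 ≈ 0.5347.
A–C: 17/34 sites differ → p = 0.5, d = −0.75 ln(1 − 0.666667) = 0.823960 ≈ 0.8240.
B–C: 9/34 sites differ → p ≈ 0.264706, d = −0.75 ln(1 − 0.352941) = 0.326488 ≈ 0.3265.

d(A,B) = 0.5347, d(A,C) = 0.8240, d(B,C) = 0.3265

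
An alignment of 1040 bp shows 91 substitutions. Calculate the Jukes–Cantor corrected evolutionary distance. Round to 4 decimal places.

p = 91/1040 = 0.0875.
d = −(3/4) ln(1 − 4p/3) = −0.75 ln(1 − 0.116667) = −0.75 ln(0.883333)
  = −0.75 × (-0.124053) = 0.093040 substitutions/site.

0.0930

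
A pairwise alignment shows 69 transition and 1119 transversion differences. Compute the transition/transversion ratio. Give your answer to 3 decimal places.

0.062

R = 69/1119 = 0.061662… ≈ 0.062 (to 3 d.p.).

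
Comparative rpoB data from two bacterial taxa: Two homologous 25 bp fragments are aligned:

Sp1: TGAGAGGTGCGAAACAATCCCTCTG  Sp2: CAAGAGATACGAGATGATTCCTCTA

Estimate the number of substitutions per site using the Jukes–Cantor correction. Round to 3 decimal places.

0.490

The sequences differ at 9 of 25 sites (1, 2, 7, 9, 13, 15, 16, 19, 25), so p = 9/25 = 0.36.
d = −(3/4) ln(1 − 4p/3) = −0.75 ln(1 − 0.48) = −0.75 ln(0.52)
  = −0.75 × (-0.653926) = 0.490445 substitutions/site.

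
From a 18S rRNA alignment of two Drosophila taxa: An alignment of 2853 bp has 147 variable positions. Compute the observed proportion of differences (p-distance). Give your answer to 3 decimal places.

p = 147/2853 = 0.051524… ≈ 0.052 (to 3 d.p.).

0.052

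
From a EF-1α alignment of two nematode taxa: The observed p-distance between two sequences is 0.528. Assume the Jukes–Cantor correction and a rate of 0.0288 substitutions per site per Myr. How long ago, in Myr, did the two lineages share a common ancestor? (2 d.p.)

d = −(3/4) ln(1 − 4p/3) = −0.75 ln(1 − 0.704) = −0.75 ln(0.296)
  = −0.75 × (-1.217396) = 0.913047 substitutions/site.
Under a molecular clock d = 2μt, so t = d/(2μ) = 0.913047 / (2 × 0.0288) = 15.85 Myr.

15.85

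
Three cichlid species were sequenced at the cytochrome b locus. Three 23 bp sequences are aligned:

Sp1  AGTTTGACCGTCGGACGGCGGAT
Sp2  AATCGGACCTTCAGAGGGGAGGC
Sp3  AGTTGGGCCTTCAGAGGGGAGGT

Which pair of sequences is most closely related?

Sp2 and Sp3

Sp1–Sp2: 10/23 differ, p = 0.435, d = 0.650.
Sp1–Sp3: 8/23 differ, p = 0.348, d = 0.467.
Sp2–Sp3: 4/23 differ, p = 0.174, d = 0.198.
The smallest distance is between Sp2 and Sp3.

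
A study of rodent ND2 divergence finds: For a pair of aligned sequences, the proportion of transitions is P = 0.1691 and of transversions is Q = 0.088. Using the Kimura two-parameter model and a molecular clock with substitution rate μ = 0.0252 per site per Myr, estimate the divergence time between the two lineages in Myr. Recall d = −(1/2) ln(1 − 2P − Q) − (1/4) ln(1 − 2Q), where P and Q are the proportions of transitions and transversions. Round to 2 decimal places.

Under the Kimura two-parameter model, d = −½ ln(1 − 2P − Q) − ¼ ln(1 − 2Q).
1 − 2P − Q = 0.5738, giving −½ ln(0.5738) = 0.277737.
1 − 2Q = 0.824, giving −¼ ln(0.824) = 0.048396.
d = 0.277737 + 0.048396 = 0.326133.
Under a molecular clock d = 2μt, so t = d/(2μ) = 0.326133 / (2 × 0.0252) = 6.47 Myr.

6.47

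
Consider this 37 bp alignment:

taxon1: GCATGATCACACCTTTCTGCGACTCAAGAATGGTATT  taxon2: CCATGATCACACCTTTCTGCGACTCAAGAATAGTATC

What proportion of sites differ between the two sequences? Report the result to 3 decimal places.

0.081

The sequences differ at 3 of 37 positions (sites 1, 32, 37).
p = 3/37 = 0.081081… ≈ 0.081 (to 3 d.p.).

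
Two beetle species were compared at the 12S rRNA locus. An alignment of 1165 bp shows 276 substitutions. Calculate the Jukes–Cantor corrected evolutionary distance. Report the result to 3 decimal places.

0.285

p = 276/1165 ≈ 0.23691.
d = −(3/4) ln(1 − 4p/3) = −0.75 ln(1 − 0.31588) = −0.75 ln(0.68412)
  = −0.75 × (-0.379622) = 0.284717 substitutions/site.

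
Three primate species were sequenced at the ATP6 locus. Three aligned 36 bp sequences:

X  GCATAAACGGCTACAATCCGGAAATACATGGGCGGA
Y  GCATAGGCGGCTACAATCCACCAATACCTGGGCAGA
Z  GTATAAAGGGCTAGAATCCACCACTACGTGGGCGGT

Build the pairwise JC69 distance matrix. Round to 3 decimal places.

X–Y: 7/36 sites differ → p ≈ 0.194444, d = −0.75 ln(1 − 0.259259) = 0.225078 ≈ 0.225.
X–Z: 9/36 sites differ → p = 0.25, d = −0.75 ln(1 − 0.333333) = 0.304098 ≈ 0.304.
Y–Z: 9/36 sites differ → p = 0.25, d = −0.75 ln(1 − 0.333333) = 0.304098 ≈ 0.304.

d(X,Y) = 0.225, d(X,Z) = 0.304, d(Y,Z) = 0.304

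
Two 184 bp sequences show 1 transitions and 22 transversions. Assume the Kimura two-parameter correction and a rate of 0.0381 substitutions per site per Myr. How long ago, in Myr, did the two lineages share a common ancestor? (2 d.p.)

P = 1/184 ≈ 0.005435 and Q = 22/184 ≈ 0.119565.
Under the Kimura two-parameter model, d = −½ ln(1 − 2P − Q) − ¼ ln(1 − 2Q).
1 − 2P − Q = 0.869565, giving −½ ln(0.869565) = 0.069881.
1 − 2Q = 0.76087, giving −¼ ln(0.76087) = 0.068323.
d = 0.069881 + 0.068323 = 0.138204.
Under a molecular clock d = 2μt, so t = d/(2μ) = 0.138204 / (2 × 0.0381) = 1.81 Myr.

1.81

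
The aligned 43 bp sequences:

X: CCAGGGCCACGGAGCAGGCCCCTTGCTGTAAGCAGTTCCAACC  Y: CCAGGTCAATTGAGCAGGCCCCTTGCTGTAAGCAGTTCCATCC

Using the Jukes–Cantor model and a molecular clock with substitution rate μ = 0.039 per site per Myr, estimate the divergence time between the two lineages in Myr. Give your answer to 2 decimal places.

1.62

The sequences differ at 5 of 43 sites (6, 8, 10, 11, 41), so p = 5/43 ≈ 0.116279.
d = −(3/4) ln(1 − 4p/3) = −0.75 ln(1 − 0.155039) = −0.75 ln(0.844961)
  = −0.75 × (-0.168465) = 0.126349 substitutions/site.
Under a molecular clock d = 2μt, so t = d/(2μ) = 0.126349 / (2 × 0.039) = 1.62 Myr.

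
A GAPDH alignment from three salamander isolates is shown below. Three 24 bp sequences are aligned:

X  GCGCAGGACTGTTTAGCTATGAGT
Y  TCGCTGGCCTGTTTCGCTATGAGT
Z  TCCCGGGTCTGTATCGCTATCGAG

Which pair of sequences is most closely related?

X and Y

X–Y: 4/24 differ, p = 0.167, d = 0.188.
X–Z: 10/24 differ, p = 0.417, d = 0.608.
Y–Z: 8/24 differ, p = 0.333, d = 0.441.
The smallest distance is between X and Y.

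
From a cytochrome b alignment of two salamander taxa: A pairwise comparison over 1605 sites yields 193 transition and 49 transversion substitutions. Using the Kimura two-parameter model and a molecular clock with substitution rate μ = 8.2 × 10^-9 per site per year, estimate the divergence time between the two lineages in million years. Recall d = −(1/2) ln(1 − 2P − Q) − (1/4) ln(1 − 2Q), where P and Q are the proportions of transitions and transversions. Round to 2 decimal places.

10.60

P = 193/1605 ≈ 0.120249 and Q = 49/1605 ≈ 0.03053.
Under the Kimura two-parameter model, d = −½ ln(1 − 2P − Q) − ¼ ln(1 − 2Q).
1 − 2P − Q = 0.728972, giving −½ ln(0.728972) = 0.158060.
1 − 2Q = 0.93894, giving −¼ ln(0.93894) = 0.015751.
d = 0.158060 + 0.015751 = 0.173811.
Under a molecular clock d = 2μt, so t = d/(2μ) = 0.173811 / (2 × 8.2 × 10^-9) = 10.60 million years.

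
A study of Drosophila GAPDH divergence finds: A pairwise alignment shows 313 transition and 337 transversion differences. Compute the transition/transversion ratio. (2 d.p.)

R = 313/337 = 0.928783… ≈ 0.93 (to 2 d.p.).

0.93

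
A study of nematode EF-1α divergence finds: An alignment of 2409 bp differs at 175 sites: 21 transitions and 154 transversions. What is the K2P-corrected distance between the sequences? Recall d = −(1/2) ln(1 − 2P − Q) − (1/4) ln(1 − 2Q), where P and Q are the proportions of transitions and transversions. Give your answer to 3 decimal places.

0.077

P = 21/2409 ≈ 0.008717 and Q = 154/2409 ≈ 0.063927.
Under the Kimura two-parameter model, d = −½ ln(1 − 2P − Q) − ¼ ln(1 − 2Q).
1 − 2P − Q = 0.918639, giving −½ ln(0.918639) = 0.042431.
1 − 2Q = 0.872146, giving −¼ ln(0.872146) = 0.034200.
d = 0.042431 + 0.034200 = 0.076631.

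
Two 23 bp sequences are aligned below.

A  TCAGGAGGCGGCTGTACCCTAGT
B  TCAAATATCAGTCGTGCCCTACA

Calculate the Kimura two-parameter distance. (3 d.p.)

Of 23 sites, 7 differences are transitions and 4 are transversions, so P = 7/23 ≈ 0.304348 and Q = 4/23 ≈ 0.173913.
Under the Kimura two-parameter model, d = −½ ln(1 − 2P − Q) − ¼ ln(1 − 2Q).
1 − 2P − Q = 0.217391, giving −½ ln(0.217391) = 0.763029.
1 − 2Q = 0.652174, giving −¼ ln(0.652174) = 0.106861.
d = 0.763029 + 0.106861 = 0.869890.

0.870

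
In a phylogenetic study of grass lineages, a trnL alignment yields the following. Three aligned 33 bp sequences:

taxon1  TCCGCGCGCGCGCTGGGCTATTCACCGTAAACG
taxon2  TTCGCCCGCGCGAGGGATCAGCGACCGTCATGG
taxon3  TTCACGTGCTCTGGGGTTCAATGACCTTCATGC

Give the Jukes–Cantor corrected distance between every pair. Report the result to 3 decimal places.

taxon1–taxon2: 13/33 sites differ → p ≈ 0.393939, d = −0.75 ln(1 − 0.525252) = 0.558728 ≈ 0.559.
taxon1–taxon3: 17/33 sites differ → p ≈ 0.515152, d = −0.75 ln(1 − 0.686869) = 0.870850 ≈ 0.871.
taxon2–taxon3: 11/33 sites differ → p ≈ 0.333333, d = −0.75 ln(1 − 0.444444) = 0.440839 ≈ 0.441.

d(taxon1,taxon2) = 0.559, d(taxon1,taxon3) = 0.871, d(taxon2,taxon3) = 0.441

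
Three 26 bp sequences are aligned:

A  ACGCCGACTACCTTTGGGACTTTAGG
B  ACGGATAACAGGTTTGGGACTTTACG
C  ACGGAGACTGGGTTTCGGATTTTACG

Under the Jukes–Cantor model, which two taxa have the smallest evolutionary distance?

B and C

A–B: 8/26 differ, p = 0.308, d = 0.396.
A–C: 8/26 differ, p = 0.308, d = 0.396.
B–C: 6/26 differ, p = 0.231, d = 0.276.
The smallest distance is between B and C.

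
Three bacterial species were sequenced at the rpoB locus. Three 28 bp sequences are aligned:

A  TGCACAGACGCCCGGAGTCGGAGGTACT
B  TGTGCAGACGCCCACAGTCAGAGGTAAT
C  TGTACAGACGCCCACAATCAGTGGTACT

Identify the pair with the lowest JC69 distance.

A–B: 6/28 differ, p = 0.214, d = 0.252.
A–C: 6/28 differ, p = 0.214, d = 0.252.
B–C: 4/28 differ, p = 0.143, d = 0.158.
The smallest distance is between B and C.

B and C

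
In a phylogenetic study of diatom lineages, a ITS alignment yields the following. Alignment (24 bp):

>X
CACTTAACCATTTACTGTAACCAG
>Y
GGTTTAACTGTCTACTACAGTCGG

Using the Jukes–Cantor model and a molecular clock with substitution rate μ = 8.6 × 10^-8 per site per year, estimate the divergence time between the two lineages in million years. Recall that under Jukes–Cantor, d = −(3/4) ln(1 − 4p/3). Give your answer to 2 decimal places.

The sequences differ at 11 of 24 sites, so p = 11/24 ≈ 0.458333.
d = −(3/4) ln(1 − 4p/3) = −0.75 ln(1 − 0.611111) = −0.75 ln(0.388889)
  = −0.75 × (-0.944461) = 0.708346 substitutions/site.
Under a molecular clock d = 2μt, so t = d/(2μ) = 0.708346 / (2 × 8.6 × 10^-8) = 4.12 million years.

4.12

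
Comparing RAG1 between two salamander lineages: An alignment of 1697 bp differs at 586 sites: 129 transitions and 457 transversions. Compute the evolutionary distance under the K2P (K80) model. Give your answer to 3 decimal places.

0.467

P = 129/1697 ≈ 0.076016 and Q = 457/1697 ≈ 0.269299.
Under the Kimura two-parameter model, d = −½ ln(1 − 2P − Q) − ¼ ln(1 − 2Q).
1 − 2P − Q = 0.578669, giving −½ ln(0.578669) = 0.273512.
1 − 2Q = 0.461402, giving −¼ ln(0.461402) = 0.193371.
d = 0.273512 + 0.193371 = 0.466883.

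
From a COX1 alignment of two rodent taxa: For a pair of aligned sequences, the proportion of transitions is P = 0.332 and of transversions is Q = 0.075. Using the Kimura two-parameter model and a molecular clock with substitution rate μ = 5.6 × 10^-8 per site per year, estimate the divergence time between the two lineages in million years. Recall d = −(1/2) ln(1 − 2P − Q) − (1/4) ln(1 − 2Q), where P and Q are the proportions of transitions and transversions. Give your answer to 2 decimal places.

6.36

Under the Kimura two-parameter model, d = −½ ln(1 − 2P − Q) − ¼ ln(1 − 2Q).
1 − 2P − Q = 0.261, giving −½ ln(0.261) = 0.671617.
1 − 2Q = 0.85, giving −¼ ln(0.85) = 0.040630.
d = 0.671617 + 0.040630 = 0.712247.
Under a molecular clock d = 2μt, so t = d/(2μ) = 0.712247 / (2 × 5.6 × 10^-8) = 6.36 million years.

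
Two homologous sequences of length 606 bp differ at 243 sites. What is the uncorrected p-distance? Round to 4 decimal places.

p = 243/606 = 0.400990… ≈ 0.4010 (to 4 d.p.).

0.4010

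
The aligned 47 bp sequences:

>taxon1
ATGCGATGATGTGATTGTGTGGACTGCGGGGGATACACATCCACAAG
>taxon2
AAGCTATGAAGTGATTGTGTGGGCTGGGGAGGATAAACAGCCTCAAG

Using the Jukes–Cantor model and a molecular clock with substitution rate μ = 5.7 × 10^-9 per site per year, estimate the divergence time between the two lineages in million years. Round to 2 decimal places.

19.39

The sequences differ at 9 of 47 sites (2, 5, 10, 23, 27, 30, 36, 40, 43), so p = 9/47 ≈ 0.191489.
d = −(3/4) ln(1 − 4p/3) = −0.75 ln(1 − 0.255319) = −0.75 ln(0.744681)
  = −0.75 × (-0.294799) = 0.221099 substitutions/site.
Under a molecular clock d = 2μt, so t = d/(2μ) = 0.221099 / (2 × 5.7 × 10^-9) = 19.39 million years.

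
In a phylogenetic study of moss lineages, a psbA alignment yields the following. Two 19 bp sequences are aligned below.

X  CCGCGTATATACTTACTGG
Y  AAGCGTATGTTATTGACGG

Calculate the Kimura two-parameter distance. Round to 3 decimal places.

0.619

Of 19 sites, 3 differences are transitions and 5 are transversions, so P = 3/19 ≈ 0.157895 and Q = 5/19 ≈ 0.263158.
Under the Kimura two-parameter model, d = −½ ln(1 − 2P − Q) − ¼ ln(1 − 2Q).
1 − 2P − Q = 0.421052, giving −½ ln(0.421052) = 0.432499.
1 − 2Q = 0.473684, giving −¼ ln(0.473684) = 0.186804.
d = 0.432499 + 0.186804 = 0.619303.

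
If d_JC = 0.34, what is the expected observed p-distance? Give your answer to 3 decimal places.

0.273

p = (3/4)(1 − e^(−4d/3)) = 0.75 × (1 − e^(-0.453333)) = 0.75 × (1 − 0.635506) = 0.273371.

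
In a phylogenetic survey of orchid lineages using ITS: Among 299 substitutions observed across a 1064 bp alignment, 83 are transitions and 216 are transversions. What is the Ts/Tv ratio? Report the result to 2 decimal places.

0.38

R = 83/216 = 0.384259… ≈ 0.38 (to 2 d.p.).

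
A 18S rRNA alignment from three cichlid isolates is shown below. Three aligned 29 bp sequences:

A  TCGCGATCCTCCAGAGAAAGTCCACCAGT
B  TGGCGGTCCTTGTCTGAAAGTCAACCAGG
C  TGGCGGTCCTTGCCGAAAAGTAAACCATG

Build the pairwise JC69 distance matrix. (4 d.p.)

A–B: 9/29 sites differ → p ≈ 0.310345, d = −0.75 ln(1 − 0.413793) = 0.400562 ≈ 0.4006.
A–C: 12/29 sites differ → p ≈ 0.413793, d = −0.75 ln(1 − 0.551724) = 0.601760 ≈ 0.6018.
B–C: 5/29 sites differ → p ≈ 0.172414, d = −0.75 ln(1 − 0.229885) = 0.195912 ≈ 0.1959.

d(A,B) = 0.4006, d(A,C) = 0.6018, d(B,C) = 0.1959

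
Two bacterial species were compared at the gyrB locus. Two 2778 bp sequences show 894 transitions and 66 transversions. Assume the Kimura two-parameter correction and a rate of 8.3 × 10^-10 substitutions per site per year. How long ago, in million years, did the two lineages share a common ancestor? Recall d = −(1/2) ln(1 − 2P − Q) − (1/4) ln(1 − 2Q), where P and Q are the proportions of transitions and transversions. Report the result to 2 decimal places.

P = 894/2778 ≈ 0.321814 and Q = 66/2778 ≈ 0.023758.
Under the Kimura two-parameter model, d = −½ ln(1 − 2P − Q) − ¼ ln(1 − 2Q).
1 − 2P − Q = 0.332614, giving −½ ln(0.332614) = 0.550386.
1 − 2Q = 0.952484, giving −¼ ln(0.952484) = 0.012170.
d = 0.550386 + 0.012170 = 0.562556.
Under a molecular clock d = 2μt, so t = d/(2μ) = 0.562556 / (2 × 8.3 × 10^-10) = 338.89 million years.

338.89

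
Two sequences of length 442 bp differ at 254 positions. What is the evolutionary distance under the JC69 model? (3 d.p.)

p = 254/442 ≈ 0.574661.
d = −(3/4) ln(1 − 4p/3) = −0.75 ln(1 − 0.766215) = −0.75 ln(0.233785)
  = −0.75 × (-1.453353) = 1.090015 substitutions/site.

1.090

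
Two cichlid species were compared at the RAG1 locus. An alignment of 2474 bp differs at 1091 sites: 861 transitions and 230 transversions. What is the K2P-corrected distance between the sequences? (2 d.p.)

P = 861/2474 ≈ 0.348019 and Q = 230/2474 ≈ 0.092967.
Under the Kimura two-parameter model, d = −½ ln(1 − 2P − Q) − ¼ ln(1 − 2Q).
1 − 2P − Q = 0.210995, giving −½ ln(0.210995) = 0.777960.
1 − 2Q = 0.814066, giving −¼ ln(0.814066) = 0.051428.
d = 0.777960 + 0.051428 = 0.829388.

0.83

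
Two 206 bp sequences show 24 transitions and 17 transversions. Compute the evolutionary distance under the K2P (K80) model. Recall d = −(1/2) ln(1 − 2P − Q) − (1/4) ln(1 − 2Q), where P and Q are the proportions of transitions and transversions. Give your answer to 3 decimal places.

0.235

P = 24/206 ≈ 0.116505 and Q = 17/206 ≈ 0.082524.
Under the Kimura two-parameter model, d = −½ ln(1 − 2P − Q) − ¼ ln(1 − 2Q).
1 − 2P − Q = 0.684466, giving −½ ln(0.684466) = 0.189558.
1 − 2Q = 0.834952, giving −¼ ln(0.834952) = 0.045095.
d = 0.189558 + 0.045095 = 0.234653.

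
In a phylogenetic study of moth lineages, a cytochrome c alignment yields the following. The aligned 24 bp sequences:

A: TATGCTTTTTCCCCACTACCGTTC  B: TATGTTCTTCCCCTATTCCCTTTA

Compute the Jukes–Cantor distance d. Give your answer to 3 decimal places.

The sequences differ at 8 of 24 sites (5, 7, 10, 14, 16, 18, 21, 24), so p = 8/24 ≈ 0.333333.
d = −(3/4) ln(1 − 4p/3) = −0.75 ln(1 − 0.444444) = −0.75 ln(0.555556)
  = −0.75 × (-0.587786) = 0.440840 substitutions/site.

0.441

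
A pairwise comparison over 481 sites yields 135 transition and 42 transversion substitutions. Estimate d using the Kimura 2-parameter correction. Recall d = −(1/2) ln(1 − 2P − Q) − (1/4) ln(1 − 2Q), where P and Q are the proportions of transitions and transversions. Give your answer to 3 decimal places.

P = 135/481 ≈ 0.280665 and Q = 42/481 ≈ 0.087318.
Under the Kimura two-parameter model, d = −½ ln(1 − 2P − Q) − ¼ ln(1 − 2Q).
1 − 2P − Q = 0.351352, giving −½ ln(0.351352) = 0.522983.
1 − 2Q = 0.825364, giving −¼ ln(0.825364) = 0.047983.
d = 0.522983 + 0.047983 = 0.570966.

0.571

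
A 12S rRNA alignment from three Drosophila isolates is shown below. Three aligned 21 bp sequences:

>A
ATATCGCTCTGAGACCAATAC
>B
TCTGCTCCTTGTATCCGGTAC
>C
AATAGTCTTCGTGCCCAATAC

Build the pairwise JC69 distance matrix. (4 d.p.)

A–B: 12/21 sites differ → p ≈ 0.571429, d = −0.75 ln(1 − 0.761905) = 1.076314 ≈ 1.0763.
A–C: 9/21 sites differ → p ≈ 0.428571, d = −0.75 ln(1 − 0.571428) = 0.635472 ≈ 0.6355.
B–C: 10/21 sites differ → p ≈ 0.47619, d = −0.75 ln(1 − 0.63492) = 0.755729 ≈ 0.7557.

d(A,B) = 1.0763, d(A,C) = 0.6355, d(B,C) = 0.7557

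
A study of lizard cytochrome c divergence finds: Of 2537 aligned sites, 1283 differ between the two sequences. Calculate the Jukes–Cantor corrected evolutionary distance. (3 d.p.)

0.841

p = 1283/2537 ≈ 0.505715.
d = −(3/4) ln(1 − 4p/3) = −0.75 ln(1 − 0.674287) = −0.75 ln(0.325713)
  = −0.75 × (-1.121739) = 0.841304 substitutions/site.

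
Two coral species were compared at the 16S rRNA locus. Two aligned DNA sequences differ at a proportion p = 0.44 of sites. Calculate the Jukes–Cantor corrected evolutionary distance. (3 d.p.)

d = −(3/4) ln(1 − 4p/3) = −0.75 ln(1 − 0.586667) = −0.75 ln(0.413333)
  = −0.75 × (-0.883502) = 0.662627 substitutions/site.

0.663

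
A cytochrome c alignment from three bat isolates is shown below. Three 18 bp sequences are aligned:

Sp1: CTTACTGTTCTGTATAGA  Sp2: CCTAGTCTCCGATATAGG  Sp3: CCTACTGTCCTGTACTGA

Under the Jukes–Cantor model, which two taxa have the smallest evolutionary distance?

Sp1 and Sp3

Sp1–Sp2: 7/18 differ, p = 0.389, d = 0.548.
Sp1–Sp3: 4/18 differ, p = 0.222, d = 0.264.
Sp2–Sp3: 7/18 differ, p = 0.389, d = 0.548.
The smallest distance is between Sp1 and Sp3.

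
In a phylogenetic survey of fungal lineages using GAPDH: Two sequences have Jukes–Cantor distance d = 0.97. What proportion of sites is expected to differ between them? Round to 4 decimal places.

0.5442

p = (3/4)(1 − e^(−4d/3)) = 0.75 × (1 − e^(-1.293333)) = 0.75 × (1 − 0.274355) = 0.544234.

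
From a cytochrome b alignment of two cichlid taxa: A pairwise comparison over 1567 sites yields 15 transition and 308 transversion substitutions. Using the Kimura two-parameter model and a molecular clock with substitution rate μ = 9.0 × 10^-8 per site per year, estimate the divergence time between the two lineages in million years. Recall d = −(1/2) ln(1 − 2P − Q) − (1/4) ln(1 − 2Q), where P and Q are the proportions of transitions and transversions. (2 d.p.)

P = 15/1567 ≈ 0.009572 and Q = 308/1567 ≈ 0.196554.
Under the Kimura two-parameter model, d = −½ ln(1 − 2P − Q) − ¼ ln(1 − 2Q).
1 − 2P − Q = 0.784302, giving −½ ln(0.784302) = 0.121481.
1 − 2Q = 0.606892, giving −¼ ln(0.606892) = 0.124851.
d = 0.121481 + 0.124851 = 0.246332.
Under a molecular clock d = 2μt, so t = d/(2μ) = 0.246332 / (2 × 9.0 × 10^-8) = 1.37 million years.

1.37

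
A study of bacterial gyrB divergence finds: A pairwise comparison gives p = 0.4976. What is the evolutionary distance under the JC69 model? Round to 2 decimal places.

d = −(3/4) ln(1 − 4p/3) = −0.75 ln(1 − 0.663467) = −0.75 ln(0.336533)
  = −0.75 × (-1.089059) = 0.816794 substitutions/site.

0.82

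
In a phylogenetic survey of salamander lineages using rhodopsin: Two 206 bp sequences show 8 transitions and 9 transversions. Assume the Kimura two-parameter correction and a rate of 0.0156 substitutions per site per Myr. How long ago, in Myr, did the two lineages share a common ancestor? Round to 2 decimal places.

P = 8/206 ≈ 0.038835 and Q = 9/206 ≈ 0.043689.
Under the Kimura two-parameter model, d = −½ ln(1 − 2P − Q) − ¼ ln(1 − 2Q).
1 − 2P − Q = 0.878641, giving −½ ln(0.878641) = 0.064689.
1 − 2Q = 0.912622, giving −¼ ln(0.912622) = 0.022858.
d = 0.064689 + 0.022858 = 0.087547.
Under a molecular clock d = 2μt, so t = d/(2μ) = 0.087547 / (2 × 0.0156) = 2.81 Myr.

2.81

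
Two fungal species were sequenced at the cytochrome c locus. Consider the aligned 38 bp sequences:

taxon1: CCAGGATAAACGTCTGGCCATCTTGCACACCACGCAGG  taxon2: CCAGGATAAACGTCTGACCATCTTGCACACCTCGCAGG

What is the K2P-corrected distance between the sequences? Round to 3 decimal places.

0.055

Of 38 sites, 1 differences are transitions and 1 are transversions, so P = 1/38 ≈ 0.026316 and Q = 1/38 ≈ 0.026316.
Under the Kimura two-parameter model, d = −½ ln(1 − 2P − Q) − ¼ ln(1 − 2Q).
1 − 2P − Q = 0.921052, giving −½ ln(0.921052) = 0.041119.
1 − 2Q = 0.947368, giving −¼ ln(0.947368) = 0.013517.
d = 0.041119 + 0.013517 = 0.054636.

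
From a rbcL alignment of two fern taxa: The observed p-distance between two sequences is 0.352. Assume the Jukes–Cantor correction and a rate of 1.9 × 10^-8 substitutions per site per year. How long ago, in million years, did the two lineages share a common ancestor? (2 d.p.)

d = −(3/4) ln(1 − 4p/3) = −0.75 ln(1 − 0.469333) = −0.75 ln(0.530667)
  = −0.75 × (-0.633621) = 0.475216 substitutions/site.
Under a molecular clock d = 2μt, so t = d/(2μ) = 0.475216 / (2 × 1.9 × 10^-8) = 12.51 million years.

12.51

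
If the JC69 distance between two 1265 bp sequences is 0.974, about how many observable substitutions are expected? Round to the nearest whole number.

Invert JC69: p = (3/4)(1 − e^(−4d/3)) = 0.75 × (1 − e^(-1.298667)) = 0.75 × (1 − 0.272895) = 0.545329.
Expected differing sites = pL ≈ 0.545329 × 1265 = 689.841185 ≈ 690.

690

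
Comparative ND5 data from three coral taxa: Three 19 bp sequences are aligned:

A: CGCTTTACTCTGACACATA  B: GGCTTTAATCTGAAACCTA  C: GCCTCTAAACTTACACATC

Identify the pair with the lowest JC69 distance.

A and B

A–B: 4/19 differ, p = 0.211, d = 0.247.
A–C: 7/19 differ, p = 0.368, d = 0.507.
B–C: 7/19 differ, p = 0.368, d = 0.507.
The smallest distance is between A and B.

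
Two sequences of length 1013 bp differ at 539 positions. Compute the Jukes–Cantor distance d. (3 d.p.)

0.927

p = 539/1013 ≈ 0.532083.
d = −(3/4) ln(1 − 4p/3) = −0.75 ln(1 − 0.709444) = −0.75 ln(0.290556)
  = −0.75 × (-1.235959) = 0.926969 substitutions/site.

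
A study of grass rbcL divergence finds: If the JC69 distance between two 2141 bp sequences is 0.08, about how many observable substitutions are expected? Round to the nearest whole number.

162

Invert JC69: p = (3/4)(1 − e^(−4d/3)) = 0.75 × (1 − e^(-0.106667)) = 0.75 × (1 − 0.898825) = 0.075881.
Expected differing sites = pL ≈ 0.075881 × 2141 = 162.461221 ≈ 162.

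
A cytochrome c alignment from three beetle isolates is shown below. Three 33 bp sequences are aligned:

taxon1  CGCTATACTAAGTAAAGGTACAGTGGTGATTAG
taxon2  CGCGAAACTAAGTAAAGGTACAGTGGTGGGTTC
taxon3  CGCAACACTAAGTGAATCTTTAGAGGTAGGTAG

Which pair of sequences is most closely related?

taxon1–taxon2: 6/33 differ, p = 0.182, d = 0.208.
taxon1–taxon3: 11/33 differ, p = 0.333, d = 0.441.
taxon2–taxon3: 11/33 differ, p = 0.333, d = 0.441.
The smallest distance is between taxon1 and taxon2.

taxon1 and taxon2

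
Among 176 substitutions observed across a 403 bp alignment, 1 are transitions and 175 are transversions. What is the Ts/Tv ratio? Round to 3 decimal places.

0.006

R = 1/175 = 0.005714… ≈ 0.006 (to 3 d.p.).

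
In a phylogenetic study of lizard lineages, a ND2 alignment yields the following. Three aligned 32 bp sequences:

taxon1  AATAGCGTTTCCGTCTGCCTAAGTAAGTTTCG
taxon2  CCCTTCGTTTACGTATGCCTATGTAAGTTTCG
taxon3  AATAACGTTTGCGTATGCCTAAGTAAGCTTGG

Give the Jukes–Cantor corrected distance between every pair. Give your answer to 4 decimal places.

taxon1–taxon2: 8/32 sites differ → p = 0.25, d = −0.75 ln(1 − 0.333333) = 0.304098 ≈ 0.3041.
taxon1–taxon3: 5/32 sites differ → p = 0.15625, d = −0.75 ln(1 − 0.208333) = 0.175211 ≈ 0.1752.
taxon2–taxon3: 9/32 sites differ → p = 0.28125, d = −0.75 ln(1 − 0.375) = 0.352503 ≈ 0.3525.

d(taxon1,taxon2) = 0.3041, d(taxon1,taxon3) = 0.1752, d(taxon2,taxon3) = 0.3525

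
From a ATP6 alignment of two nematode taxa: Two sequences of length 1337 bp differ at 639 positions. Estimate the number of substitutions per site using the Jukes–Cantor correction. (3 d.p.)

p = 639/1337 ≈ 0.477936.
d = −(3/4) ln(1 − 4p/3) = −0.75 ln(1 − 0.637248) = −0.75 ln(0.362752)
  = −0.75 × (-1.014036) = 0.760527 substitutions/site.

0.761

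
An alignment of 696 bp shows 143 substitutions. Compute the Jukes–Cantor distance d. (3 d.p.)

p = 143/696 ≈ 0.20546.
d = −(3/4) ln(1 − 4p/3) = −0.75 ln(1 − 0.273947) = −0.75 ln(0.726053)
  = −0.75 × (-0.320132) = 0.240099 substitutions/site.

0.240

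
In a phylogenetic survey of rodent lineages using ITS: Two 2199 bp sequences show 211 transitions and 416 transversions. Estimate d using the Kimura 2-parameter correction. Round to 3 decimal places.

0.359

P = 211/2199 ≈ 0.095953 and Q = 416/2199 ≈ 0.189177.
Under the Kimura two-parameter model, d = −½ ln(1 − 2P − Q) − ¼ ln(1 − 2Q).
1 − 2P − Q = 0.618917, giving −½ ln(0.618917) = 0.239892.
1 − 2Q = 0.621646, giving −¼ ln(0.621646) = 0.118846.
d = 0.239892 + 0.118846 = 0.358738.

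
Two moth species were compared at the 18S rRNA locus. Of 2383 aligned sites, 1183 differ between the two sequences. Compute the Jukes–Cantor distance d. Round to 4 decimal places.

0.8133

p = 1183/2383 ≈ 0.496433.
d = −(3/4) ln(1 − 4p/3) = −0.75 ln(1 − 0.661911) = −0.75 ln(0.338089)
  = −0.75 × (-1.084446) = 0.813335 substitutions/site.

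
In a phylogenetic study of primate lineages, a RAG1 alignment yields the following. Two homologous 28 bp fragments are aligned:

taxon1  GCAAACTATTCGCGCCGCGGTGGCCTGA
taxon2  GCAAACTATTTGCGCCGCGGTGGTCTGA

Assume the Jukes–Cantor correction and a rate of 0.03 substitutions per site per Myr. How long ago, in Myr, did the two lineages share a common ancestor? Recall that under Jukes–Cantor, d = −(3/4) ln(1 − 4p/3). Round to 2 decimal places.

1.25

The sequences differ at 2 of 28 sites (11, 24), so p = 2/28 ≈ 0.071429.
d = −(3/4) ln(1 − 4p/3) = −0.75 ln(1 − 0.095239) = −0.75 ln(0.904761)
  = −0.75 × (-0.100084) = 0.075063 substitutions/site.
Under a molecular clock d = 2μt, so t = d/(2μ) = 0.075063 / (2 × 0.03) = 1.25 Myr.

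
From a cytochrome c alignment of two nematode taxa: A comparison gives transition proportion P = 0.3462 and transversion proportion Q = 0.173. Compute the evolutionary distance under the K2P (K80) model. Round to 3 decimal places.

1.109

Under the Kimura two-parameter model, d = −½ ln(1 − 2P − Q) − ¼ ln(1 − 2Q).
1 − 2P − Q = 0.1346, giving −½ ln(0.1346) = 1.002724.
1 − 2Q = 0.654, giving −¼ ln(0.654) = 0.106162.
d = 1.002724 + 0.106162 = 1.108886.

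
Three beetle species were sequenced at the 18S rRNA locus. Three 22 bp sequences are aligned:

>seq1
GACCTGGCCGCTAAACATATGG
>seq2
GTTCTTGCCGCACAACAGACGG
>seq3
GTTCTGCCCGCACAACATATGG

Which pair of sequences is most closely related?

seq2 and seq3

seq1–seq2: 7/22 differ, p = 0.318, d = 0.414.
seq1–seq3: 5/22 differ, p = 0.227, d = 0.271.
seq2–seq3: 4/22 differ, p = 0.182, d = 0.208.
The smallest distance is between seq2 and seq3.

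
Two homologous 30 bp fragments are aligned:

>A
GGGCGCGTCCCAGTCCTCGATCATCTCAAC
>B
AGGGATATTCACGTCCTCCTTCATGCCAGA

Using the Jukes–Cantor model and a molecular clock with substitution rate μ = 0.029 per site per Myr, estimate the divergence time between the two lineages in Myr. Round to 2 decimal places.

The sequences differ at 14 of 30 sites, so p = 14/30 ≈ 0.466667.
d = −(3/4) ln(1 − 4p/3) = −0.75 ln(1 − 0.622223) = −0.75 ln(0.377777)
  = −0.75 × (-0.973451) = 0.730088 substitutions/site.
Under a molecular clock d = 2μt, so t = d/(2μ) = 0.730088 / (2 × 0.029) = 12.59 Myr.

12.59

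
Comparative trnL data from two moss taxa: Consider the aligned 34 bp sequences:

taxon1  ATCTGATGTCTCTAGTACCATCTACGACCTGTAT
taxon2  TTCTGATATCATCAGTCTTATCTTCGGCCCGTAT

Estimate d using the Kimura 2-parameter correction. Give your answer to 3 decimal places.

0.444

Of 34 sites, 7 differences are transitions and 4 are transversions, so P = 7/34 ≈ 0.205882 and Q = 4/34 ≈ 0.117647.
Under the Kimura two-parameter model, d = −½ ln(1 − 2P − Q) − ¼ ln(1 − 2Q).
1 − 2P − Q = 0.470589, giving −½ ln(0.470589) = 0.376885.
1 − 2Q = 0.764706, giving −¼ ln(0.764706) = 0.067066.
d = 0.376885 + 0.067066 = 0.443951.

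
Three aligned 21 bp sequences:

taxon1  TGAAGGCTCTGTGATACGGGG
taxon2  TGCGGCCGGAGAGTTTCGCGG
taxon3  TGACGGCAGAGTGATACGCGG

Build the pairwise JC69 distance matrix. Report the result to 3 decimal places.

taxon1–taxon2: 10/21 sites differ → p ≈ 0.47619, d = −0.75 ln(1 − 0.63492) = 0.755729 ≈ 0.756.
taxon1–taxon3: 5/21 sites differ → p ≈ 0.238095, d = −0.75 ln(1 − 0.31746) = 0.286451 ≈ 0.286.
taxon2–taxon3: 7/21 sites differ → p ≈ 0.333333, d = −0.75 ln(1 − 0.444444) = 0.440839 ≈ 0.441.

d(taxon1,taxon2) = 0.756, d(taxon1,taxon3) = 0.286, d(taxon2,taxon3) = 0.441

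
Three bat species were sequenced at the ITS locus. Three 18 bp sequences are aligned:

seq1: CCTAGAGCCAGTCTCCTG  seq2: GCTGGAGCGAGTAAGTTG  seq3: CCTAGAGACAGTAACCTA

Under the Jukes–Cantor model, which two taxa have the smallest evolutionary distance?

seq1 and seq3

seq1–seq2: 7/18 differ, p = 0.389, d = 0.548.
seq1–seq3: 4/18 differ, p = 0.222, d = 0.264.
seq2–seq3: 7/18 differ, p = 0.389, d = 0.548.
The smallest distance is between seq1 and seq3.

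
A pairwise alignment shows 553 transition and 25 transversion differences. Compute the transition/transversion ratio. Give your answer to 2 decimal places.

22.12

R = 553/25 = 22.12.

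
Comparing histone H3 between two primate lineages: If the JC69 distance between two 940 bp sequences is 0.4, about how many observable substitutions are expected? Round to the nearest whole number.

291

Invert JC69: p = (3/4)(1 − e^(−4d/3)) = 0.75 × (1 − e^(-0.533333)) = 0.75 × (1 − 0.586646) = 0.310016.
Expected differing sites = pL ≈ 0.310016 × 940 = 291.41504 ≈ 291.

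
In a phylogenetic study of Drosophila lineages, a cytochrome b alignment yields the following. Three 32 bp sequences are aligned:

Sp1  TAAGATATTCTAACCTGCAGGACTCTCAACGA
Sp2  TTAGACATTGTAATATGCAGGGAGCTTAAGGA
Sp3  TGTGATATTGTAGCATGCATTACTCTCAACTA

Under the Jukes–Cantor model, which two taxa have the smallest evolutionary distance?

Sp1 and Sp3

Sp1–Sp2: 10/32 differ, p = 0.313, d = 0.404.
Sp1–Sp3: 8/32 differ, p = 0.250, d = 0.304.
Sp2–Sp3: 13/32 differ, p = 0.406, d = 0.585.
The smallest distance is between Sp1 and Sp3.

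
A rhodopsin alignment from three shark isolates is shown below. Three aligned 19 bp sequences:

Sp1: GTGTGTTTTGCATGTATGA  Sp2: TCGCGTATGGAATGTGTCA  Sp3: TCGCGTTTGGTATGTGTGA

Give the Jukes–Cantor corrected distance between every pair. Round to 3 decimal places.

d(Sp1,Sp2) = 0.618, d(Sp1,Sp3) = 0.410, d(Sp2,Sp3) = 0.177

Sp1–Sp2: 8/19 sites differ → p ≈ 0.421053, d = −0.75 ln(1 − 0.561404) = 0.618132 ≈ 0.618.
Sp1–Sp3: 6/19 sites differ → p ≈ 0.315789, d = −0.75 ln(1 − 0.421052) = 0.409907 ≈ 0.410.
Sp2–Sp3: 3/19 sites differ → p ≈ 0.157895, d = −0.75 ln(1 − 0.210527) = 0.177292 ≈ 0.177.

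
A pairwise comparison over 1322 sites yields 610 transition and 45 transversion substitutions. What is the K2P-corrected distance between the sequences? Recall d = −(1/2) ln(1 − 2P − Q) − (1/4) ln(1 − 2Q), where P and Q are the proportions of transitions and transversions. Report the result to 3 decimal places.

P = 610/1322 ≈ 0.461422 and Q = 45/1322 ≈ 0.034039.
Under the Kimura two-parameter model, d = −½ ln(1 − 2P − Q) − ¼ ln(1 − 2Q).
1 − 2P − Q = 0.043117, giving −½ ln(0.043117) = 1.571919.
1 − 2Q = 0.931922, giving −¼ ln(0.931922) = 0.017627.
d = 1.571919 + 0.017627 = 1.589546.

1.590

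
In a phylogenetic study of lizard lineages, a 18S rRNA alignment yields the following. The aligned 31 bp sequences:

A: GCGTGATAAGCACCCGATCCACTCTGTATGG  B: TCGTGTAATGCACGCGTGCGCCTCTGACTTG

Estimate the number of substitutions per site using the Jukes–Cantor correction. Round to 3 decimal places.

0.544

The sequences differ at 12 of 31 sites, so p = 12/31 ≈ 0.387097.
d = −(3/4) ln(1 − 4p/3) = −0.75 ln(1 − 0.516129) = −0.75 ln(0.483871)
  = −0.75 × (-0.725937) = 0.544453 substitutions/site.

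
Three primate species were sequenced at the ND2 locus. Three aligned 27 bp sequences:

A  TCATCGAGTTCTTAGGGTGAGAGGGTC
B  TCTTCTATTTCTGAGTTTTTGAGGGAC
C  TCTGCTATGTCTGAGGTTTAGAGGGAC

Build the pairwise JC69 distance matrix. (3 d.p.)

d(A,B) = 0.441, d(A,C) = 0.441, d(B,C) = 0.165

A–B: 9/27 sites differ → p ≈ 0.333333, d = −0.75 ln(1 − 0.444444) = 0.440839 ≈ 0.441.
A–C: 9/27 sites differ → p ≈ 0.333333, d = −0.75 ln(1 − 0.444444) = 0.440839 ≈ 0.441.
B–C: 4/27 sites differ → p ≈ 0.148148, d = −0.75 ln(1 − 0.197531) = 0.165047 ≈ 0.165.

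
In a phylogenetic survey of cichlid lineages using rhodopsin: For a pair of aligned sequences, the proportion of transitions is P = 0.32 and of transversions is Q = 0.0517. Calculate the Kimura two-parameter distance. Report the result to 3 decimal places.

0.616

Under the Kimura two-parameter model, d = −½ ln(1 − 2P − Q) − ¼ ln(1 − 2Q).
1 − 2P − Q = 0.3083, giving −½ ln(0.3083) = 0.588341.
1 − 2Q = 0.8966, giving −¼ ln(0.8966) = 0.027286.
d = 0.588341 + 0.027286 = 0.615627.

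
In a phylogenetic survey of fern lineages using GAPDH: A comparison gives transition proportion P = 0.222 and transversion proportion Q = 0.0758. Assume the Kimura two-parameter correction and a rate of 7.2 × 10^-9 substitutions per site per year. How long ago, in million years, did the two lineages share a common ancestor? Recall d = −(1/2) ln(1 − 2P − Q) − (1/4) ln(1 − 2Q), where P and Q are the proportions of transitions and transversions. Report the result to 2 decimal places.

Under the Kimura two-parameter model, d = −½ ln(1 − 2P − Q) − ¼ ln(1 − 2Q).
1 − 2P − Q = 0.4802, giving −½ ln(0.4802) = 0.366776.
1 − 2Q = 0.8484, giving −¼ ln(0.8484) = 0.041101.
d = 0.366776 + 0.041101 = 0.407877.
Under a molecular clock d = 2μt, so t = d/(2μ) = 0.407877 / (2 × 7.2 × 10^-9) = 28.32 million years.

28.32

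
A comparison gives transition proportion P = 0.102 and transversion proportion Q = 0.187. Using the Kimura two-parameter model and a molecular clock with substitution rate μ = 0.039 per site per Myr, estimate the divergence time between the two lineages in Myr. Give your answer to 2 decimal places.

Under the Kimura two-parameter model, d = −½ ln(1 − 2P − Q) − ¼ ln(1 − 2Q).
1 − 2P − Q = 0.609, giving −½ ln(0.609) = 0.247969.
1 − 2Q = 0.626, giving −¼ ln(0.626) = 0.117101.
d = 0.247969 + 0.117101 = 0.365070.
Under a molecular clock d = 2μt, so t = d/(2μ) = 0.365070 / (2 × 0.039) = 4.68 Myr.

4.68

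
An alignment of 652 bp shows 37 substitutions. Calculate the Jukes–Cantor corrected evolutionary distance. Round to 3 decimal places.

0.059

p = 37/652 ≈ 0.056748.
d = −(3/4) ln(1 − 4p/3) = −0.75 ln(1 − 0.075664) = −0.75 ln(0.924336)
  = −0.75 × (-0.078680) = 0.059010 substitutions/site.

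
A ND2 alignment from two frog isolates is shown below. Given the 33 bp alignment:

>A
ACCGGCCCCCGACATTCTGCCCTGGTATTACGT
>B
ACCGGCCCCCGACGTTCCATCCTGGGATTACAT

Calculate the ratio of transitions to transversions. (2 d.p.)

5.00

Transitions are A↔G and C↔T; transversions are all other mismatches.
Transitions: 5. Transversions: 1.
R = 5/1 = 5.00.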